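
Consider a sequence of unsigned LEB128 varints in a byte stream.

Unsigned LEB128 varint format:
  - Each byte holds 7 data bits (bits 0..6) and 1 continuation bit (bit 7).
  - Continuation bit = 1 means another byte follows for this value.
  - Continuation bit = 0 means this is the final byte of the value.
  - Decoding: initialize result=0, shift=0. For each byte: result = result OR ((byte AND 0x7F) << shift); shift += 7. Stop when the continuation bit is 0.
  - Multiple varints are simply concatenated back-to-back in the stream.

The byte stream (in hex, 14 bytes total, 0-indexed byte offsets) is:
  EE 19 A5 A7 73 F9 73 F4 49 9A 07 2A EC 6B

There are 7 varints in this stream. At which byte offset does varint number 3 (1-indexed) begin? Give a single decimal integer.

Answer: 5

Derivation:
  byte[0]=0xEE cont=1 payload=0x6E=110: acc |= 110<<0 -> acc=110 shift=7
  byte[1]=0x19 cont=0 payload=0x19=25: acc |= 25<<7 -> acc=3310 shift=14 [end]
Varint 1: bytes[0:2] = EE 19 -> value 3310 (2 byte(s))
  byte[2]=0xA5 cont=1 payload=0x25=37: acc |= 37<<0 -> acc=37 shift=7
  byte[3]=0xA7 cont=1 payload=0x27=39: acc |= 39<<7 -> acc=5029 shift=14
  byte[4]=0x73 cont=0 payload=0x73=115: acc |= 115<<14 -> acc=1889189 shift=21 [end]
Varint 2: bytes[2:5] = A5 A7 73 -> value 1889189 (3 byte(s))
  byte[5]=0xF9 cont=1 payload=0x79=121: acc |= 121<<0 -> acc=121 shift=7
  byte[6]=0x73 cont=0 payload=0x73=115: acc |= 115<<7 -> acc=14841 shift=14 [end]
Varint 3: bytes[5:7] = F9 73 -> value 14841 (2 byte(s))
  byte[7]=0xF4 cont=1 payload=0x74=116: acc |= 116<<0 -> acc=116 shift=7
  byte[8]=0x49 cont=0 payload=0x49=73: acc |= 73<<7 -> acc=9460 shift=14 [end]
Varint 4: bytes[7:9] = F4 49 -> value 9460 (2 byte(s))
  byte[9]=0x9A cont=1 payload=0x1A=26: acc |= 26<<0 -> acc=26 shift=7
  byte[10]=0x07 cont=0 payload=0x07=7: acc |= 7<<7 -> acc=922 shift=14 [end]
Varint 5: bytes[9:11] = 9A 07 -> value 922 (2 byte(s))
  byte[11]=0x2A cont=0 payload=0x2A=42: acc |= 42<<0 -> acc=42 shift=7 [end]
Varint 6: bytes[11:12] = 2A -> value 42 (1 byte(s))
  byte[12]=0xEC cont=1 payload=0x6C=108: acc |= 108<<0 -> acc=108 shift=7
  byte[13]=0x6B cont=0 payload=0x6B=107: acc |= 107<<7 -> acc=13804 shift=14 [end]
Varint 7: bytes[12:14] = EC 6B -> value 13804 (2 byte(s))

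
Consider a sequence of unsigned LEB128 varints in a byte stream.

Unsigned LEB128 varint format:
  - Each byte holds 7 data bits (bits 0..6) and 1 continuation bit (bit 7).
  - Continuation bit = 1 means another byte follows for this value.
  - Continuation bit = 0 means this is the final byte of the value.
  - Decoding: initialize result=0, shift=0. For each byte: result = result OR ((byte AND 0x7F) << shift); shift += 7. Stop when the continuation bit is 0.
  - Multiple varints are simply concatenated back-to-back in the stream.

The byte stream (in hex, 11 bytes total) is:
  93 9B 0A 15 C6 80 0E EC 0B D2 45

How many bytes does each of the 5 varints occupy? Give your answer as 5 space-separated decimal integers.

Answer: 3 1 3 2 2

Derivation:
  byte[0]=0x93 cont=1 payload=0x13=19: acc |= 19<<0 -> acc=19 shift=7
  byte[1]=0x9B cont=1 payload=0x1B=27: acc |= 27<<7 -> acc=3475 shift=14
  byte[2]=0x0A cont=0 payload=0x0A=10: acc |= 10<<14 -> acc=167315 shift=21 [end]
Varint 1: bytes[0:3] = 93 9B 0A -> value 167315 (3 byte(s))
  byte[3]=0x15 cont=0 payload=0x15=21: acc |= 21<<0 -> acc=21 shift=7 [end]
Varint 2: bytes[3:4] = 15 -> value 21 (1 byte(s))
  byte[4]=0xC6 cont=1 payload=0x46=70: acc |= 70<<0 -> acc=70 shift=7
  byte[5]=0x80 cont=1 payload=0x00=0: acc |= 0<<7 -> acc=70 shift=14
  byte[6]=0x0E cont=0 payload=0x0E=14: acc |= 14<<14 -> acc=229446 shift=21 [end]
Varint 3: bytes[4:7] = C6 80 0E -> value 229446 (3 byte(s))
  byte[7]=0xEC cont=1 payload=0x6C=108: acc |= 108<<0 -> acc=108 shift=7
  byte[8]=0x0B cont=0 payload=0x0B=11: acc |= 11<<7 -> acc=1516 shift=14 [end]
Varint 4: bytes[7:9] = EC 0B -> value 1516 (2 byte(s))
  byte[9]=0xD2 cont=1 payload=0x52=82: acc |= 82<<0 -> acc=82 shift=7
  byte[10]=0x45 cont=0 payload=0x45=69: acc |= 69<<7 -> acc=8914 shift=14 [end]
Varint 5: bytes[9:11] = D2 45 -> value 8914 (2 byte(s))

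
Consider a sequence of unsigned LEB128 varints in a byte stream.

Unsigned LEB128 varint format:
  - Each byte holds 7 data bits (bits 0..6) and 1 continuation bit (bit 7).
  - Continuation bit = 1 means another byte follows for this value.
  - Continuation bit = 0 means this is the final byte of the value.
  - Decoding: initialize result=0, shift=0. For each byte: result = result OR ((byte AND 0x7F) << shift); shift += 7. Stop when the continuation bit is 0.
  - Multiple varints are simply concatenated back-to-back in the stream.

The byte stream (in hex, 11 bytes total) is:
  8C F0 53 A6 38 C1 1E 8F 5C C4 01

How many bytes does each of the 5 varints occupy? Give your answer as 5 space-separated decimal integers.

Answer: 3 2 2 2 2

Derivation:
  byte[0]=0x8C cont=1 payload=0x0C=12: acc |= 12<<0 -> acc=12 shift=7
  byte[1]=0xF0 cont=1 payload=0x70=112: acc |= 112<<7 -> acc=14348 shift=14
  byte[2]=0x53 cont=0 payload=0x53=83: acc |= 83<<14 -> acc=1374220 shift=21 [end]
Varint 1: bytes[0:3] = 8C F0 53 -> value 1374220 (3 byte(s))
  byte[3]=0xA6 cont=1 payload=0x26=38: acc |= 38<<0 -> acc=38 shift=7
  byte[4]=0x38 cont=0 payload=0x38=56: acc |= 56<<7 -> acc=7206 shift=14 [end]
Varint 2: bytes[3:5] = A6 38 -> value 7206 (2 byte(s))
  byte[5]=0xC1 cont=1 payload=0x41=65: acc |= 65<<0 -> acc=65 shift=7
  byte[6]=0x1E cont=0 payload=0x1E=30: acc |= 30<<7 -> acc=3905 shift=14 [end]
Varint 3: bytes[5:7] = C1 1E -> value 3905 (2 byte(s))
  byte[7]=0x8F cont=1 payload=0x0F=15: acc |= 15<<0 -> acc=15 shift=7
  byte[8]=0x5C cont=0 payload=0x5C=92: acc |= 92<<7 -> acc=11791 shift=14 [end]
Varint 4: bytes[7:9] = 8F 5C -> value 11791 (2 byte(s))
  byte[9]=0xC4 cont=1 payload=0x44=68: acc |= 68<<0 -> acc=68 shift=7
  byte[10]=0x01 cont=0 payload=0x01=1: acc |= 1<<7 -> acc=196 shift=14 [end]
Varint 5: bytes[9:11] = C4 01 -> value 196 (2 byte(s))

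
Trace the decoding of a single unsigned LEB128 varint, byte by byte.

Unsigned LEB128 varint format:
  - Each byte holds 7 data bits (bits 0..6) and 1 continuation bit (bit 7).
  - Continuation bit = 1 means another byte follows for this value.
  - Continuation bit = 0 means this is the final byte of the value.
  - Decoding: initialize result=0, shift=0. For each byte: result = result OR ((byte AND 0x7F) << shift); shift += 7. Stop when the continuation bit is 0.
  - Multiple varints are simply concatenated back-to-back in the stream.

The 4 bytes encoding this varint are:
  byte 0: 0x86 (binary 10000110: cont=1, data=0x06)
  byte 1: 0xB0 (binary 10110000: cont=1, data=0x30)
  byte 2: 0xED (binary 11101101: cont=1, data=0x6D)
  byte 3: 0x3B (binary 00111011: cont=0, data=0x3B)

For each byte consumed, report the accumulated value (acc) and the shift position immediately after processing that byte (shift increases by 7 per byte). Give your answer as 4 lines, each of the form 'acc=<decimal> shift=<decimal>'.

Answer: acc=6 shift=7
acc=6150 shift=14
acc=1792006 shift=21
acc=125523974 shift=28

Derivation:
byte 0=0x86: payload=0x06=6, contrib = 6<<0 = 6; acc -> 6, shift -> 7
byte 1=0xB0: payload=0x30=48, contrib = 48<<7 = 6144; acc -> 6150, shift -> 14
byte 2=0xED: payload=0x6D=109, contrib = 109<<14 = 1785856; acc -> 1792006, shift -> 21
byte 3=0x3B: payload=0x3B=59, contrib = 59<<21 = 123731968; acc -> 125523974, shift -> 28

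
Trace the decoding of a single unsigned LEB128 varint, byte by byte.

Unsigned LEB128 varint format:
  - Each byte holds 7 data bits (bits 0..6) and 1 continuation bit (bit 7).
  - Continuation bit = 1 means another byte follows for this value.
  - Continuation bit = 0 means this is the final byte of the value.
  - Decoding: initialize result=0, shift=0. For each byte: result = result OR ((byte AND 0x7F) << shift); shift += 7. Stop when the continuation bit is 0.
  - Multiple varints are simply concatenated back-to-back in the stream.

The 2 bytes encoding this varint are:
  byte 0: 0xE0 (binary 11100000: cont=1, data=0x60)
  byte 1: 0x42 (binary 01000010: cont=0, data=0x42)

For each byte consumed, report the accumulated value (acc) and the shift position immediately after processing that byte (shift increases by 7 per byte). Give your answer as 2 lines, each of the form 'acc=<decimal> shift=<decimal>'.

byte 0=0xE0: payload=0x60=96, contrib = 96<<0 = 96; acc -> 96, shift -> 7
byte 1=0x42: payload=0x42=66, contrib = 66<<7 = 8448; acc -> 8544, shift -> 14

Answer: acc=96 shift=7
acc=8544 shift=14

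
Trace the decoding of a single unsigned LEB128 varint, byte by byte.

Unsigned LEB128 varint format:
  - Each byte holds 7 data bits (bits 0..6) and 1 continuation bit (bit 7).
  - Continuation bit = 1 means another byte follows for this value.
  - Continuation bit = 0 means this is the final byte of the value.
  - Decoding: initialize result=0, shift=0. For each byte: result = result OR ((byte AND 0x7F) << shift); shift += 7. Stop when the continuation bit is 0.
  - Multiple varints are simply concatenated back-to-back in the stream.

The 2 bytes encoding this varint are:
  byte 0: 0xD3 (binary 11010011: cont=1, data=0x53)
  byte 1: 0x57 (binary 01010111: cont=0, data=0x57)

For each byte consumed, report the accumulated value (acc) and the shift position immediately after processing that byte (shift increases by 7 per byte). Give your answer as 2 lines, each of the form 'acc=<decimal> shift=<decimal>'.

Answer: acc=83 shift=7
acc=11219 shift=14

Derivation:
byte 0=0xD3: payload=0x53=83, contrib = 83<<0 = 83; acc -> 83, shift -> 7
byte 1=0x57: payload=0x57=87, contrib = 87<<7 = 11136; acc -> 11219, shift -> 14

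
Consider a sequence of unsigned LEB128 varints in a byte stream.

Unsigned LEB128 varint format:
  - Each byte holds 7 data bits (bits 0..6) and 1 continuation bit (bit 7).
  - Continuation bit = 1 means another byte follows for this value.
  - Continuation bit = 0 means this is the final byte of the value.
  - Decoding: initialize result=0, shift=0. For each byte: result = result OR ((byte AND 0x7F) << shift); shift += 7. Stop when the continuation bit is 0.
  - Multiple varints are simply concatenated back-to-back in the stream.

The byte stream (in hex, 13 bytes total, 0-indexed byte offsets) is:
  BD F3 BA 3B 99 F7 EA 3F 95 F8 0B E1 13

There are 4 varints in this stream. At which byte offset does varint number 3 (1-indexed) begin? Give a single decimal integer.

Answer: 8

Derivation:
  byte[0]=0xBD cont=1 payload=0x3D=61: acc |= 61<<0 -> acc=61 shift=7
  byte[1]=0xF3 cont=1 payload=0x73=115: acc |= 115<<7 -> acc=14781 shift=14
  byte[2]=0xBA cont=1 payload=0x3A=58: acc |= 58<<14 -> acc=965053 shift=21
  byte[3]=0x3B cont=0 payload=0x3B=59: acc |= 59<<21 -> acc=124697021 shift=28 [end]
Varint 1: bytes[0:4] = BD F3 BA 3B -> value 124697021 (4 byte(s))
  byte[4]=0x99 cont=1 payload=0x19=25: acc |= 25<<0 -> acc=25 shift=7
  byte[5]=0xF7 cont=1 payload=0x77=119: acc |= 119<<7 -> acc=15257 shift=14
  byte[6]=0xEA cont=1 payload=0x6A=106: acc |= 106<<14 -> acc=1751961 shift=21
  byte[7]=0x3F cont=0 payload=0x3F=63: acc |= 63<<21 -> acc=133872537 shift=28 [end]
Varint 2: bytes[4:8] = 99 F7 EA 3F -> value 133872537 (4 byte(s))
  byte[8]=0x95 cont=1 payload=0x15=21: acc |= 21<<0 -> acc=21 shift=7
  byte[9]=0xF8 cont=1 payload=0x78=120: acc |= 120<<7 -> acc=15381 shift=14
  byte[10]=0x0B cont=0 payload=0x0B=11: acc |= 11<<14 -> acc=195605 shift=21 [end]
Varint 3: bytes[8:11] = 95 F8 0B -> value 195605 (3 byte(s))
  byte[11]=0xE1 cont=1 payload=0x61=97: acc |= 97<<0 -> acc=97 shift=7
  byte[12]=0x13 cont=0 payload=0x13=19: acc |= 19<<7 -> acc=2529 shift=14 [end]
Varint 4: bytes[11:13] = E1 13 -> value 2529 (2 byte(s))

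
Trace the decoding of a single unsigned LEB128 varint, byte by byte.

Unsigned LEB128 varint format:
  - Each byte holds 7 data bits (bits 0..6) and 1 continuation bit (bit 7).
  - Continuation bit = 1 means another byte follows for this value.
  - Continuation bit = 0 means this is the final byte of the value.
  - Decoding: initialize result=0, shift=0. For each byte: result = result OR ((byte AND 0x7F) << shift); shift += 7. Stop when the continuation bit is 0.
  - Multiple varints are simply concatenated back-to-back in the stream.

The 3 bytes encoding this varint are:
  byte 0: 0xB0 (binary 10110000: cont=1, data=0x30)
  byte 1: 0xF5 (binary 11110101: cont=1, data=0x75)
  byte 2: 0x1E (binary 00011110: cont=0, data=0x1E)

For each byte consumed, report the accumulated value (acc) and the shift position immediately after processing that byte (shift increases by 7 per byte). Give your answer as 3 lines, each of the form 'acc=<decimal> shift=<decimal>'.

byte 0=0xB0: payload=0x30=48, contrib = 48<<0 = 48; acc -> 48, shift -> 7
byte 1=0xF5: payload=0x75=117, contrib = 117<<7 = 14976; acc -> 15024, shift -> 14
byte 2=0x1E: payload=0x1E=30, contrib = 30<<14 = 491520; acc -> 506544, shift -> 21

Answer: acc=48 shift=7
acc=15024 shift=14
acc=506544 shift=21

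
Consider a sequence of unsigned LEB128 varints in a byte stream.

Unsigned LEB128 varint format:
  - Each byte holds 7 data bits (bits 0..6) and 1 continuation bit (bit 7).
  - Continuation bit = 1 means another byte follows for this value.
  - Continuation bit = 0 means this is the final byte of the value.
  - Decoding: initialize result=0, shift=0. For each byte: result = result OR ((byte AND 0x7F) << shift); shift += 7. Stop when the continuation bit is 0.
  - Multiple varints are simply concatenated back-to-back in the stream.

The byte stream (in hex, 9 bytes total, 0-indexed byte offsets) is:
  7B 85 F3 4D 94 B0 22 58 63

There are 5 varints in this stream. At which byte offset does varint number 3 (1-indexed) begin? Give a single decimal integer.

Answer: 4

Derivation:
  byte[0]=0x7B cont=0 payload=0x7B=123: acc |= 123<<0 -> acc=123 shift=7 [end]
Varint 1: bytes[0:1] = 7B -> value 123 (1 byte(s))
  byte[1]=0x85 cont=1 payload=0x05=5: acc |= 5<<0 -> acc=5 shift=7
  byte[2]=0xF3 cont=1 payload=0x73=115: acc |= 115<<7 -> acc=14725 shift=14
  byte[3]=0x4D cont=0 payload=0x4D=77: acc |= 77<<14 -> acc=1276293 shift=21 [end]
Varint 2: bytes[1:4] = 85 F3 4D -> value 1276293 (3 byte(s))
  byte[4]=0x94 cont=1 payload=0x14=20: acc |= 20<<0 -> acc=20 shift=7
  byte[5]=0xB0 cont=1 payload=0x30=48: acc |= 48<<7 -> acc=6164 shift=14
  byte[6]=0x22 cont=0 payload=0x22=34: acc |= 34<<14 -> acc=563220 shift=21 [end]
Varint 3: bytes[4:7] = 94 B0 22 -> value 563220 (3 byte(s))
  byte[7]=0x58 cont=0 payload=0x58=88: acc |= 88<<0 -> acc=88 shift=7 [end]
Varint 4: bytes[7:8] = 58 -> value 88 (1 byte(s))
  byte[8]=0x63 cont=0 payload=0x63=99: acc |= 99<<0 -> acc=99 shift=7 [end]
Varint 5: bytes[8:9] = 63 -> value 99 (1 byte(s))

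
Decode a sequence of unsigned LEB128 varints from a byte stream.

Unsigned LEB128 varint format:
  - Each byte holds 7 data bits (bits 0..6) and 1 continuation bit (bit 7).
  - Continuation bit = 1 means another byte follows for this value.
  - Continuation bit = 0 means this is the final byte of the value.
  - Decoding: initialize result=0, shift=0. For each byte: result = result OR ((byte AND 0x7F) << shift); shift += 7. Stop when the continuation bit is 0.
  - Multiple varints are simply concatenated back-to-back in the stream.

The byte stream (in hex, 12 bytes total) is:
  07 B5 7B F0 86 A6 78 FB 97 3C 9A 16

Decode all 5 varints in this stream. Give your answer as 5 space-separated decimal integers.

Answer: 7 15797 252281712 986107 2842

Derivation:
  byte[0]=0x07 cont=0 payload=0x07=7: acc |= 7<<0 -> acc=7 shift=7 [end]
Varint 1: bytes[0:1] = 07 -> value 7 (1 byte(s))
  byte[1]=0xB5 cont=1 payload=0x35=53: acc |= 53<<0 -> acc=53 shift=7
  byte[2]=0x7B cont=0 payload=0x7B=123: acc |= 123<<7 -> acc=15797 shift=14 [end]
Varint 2: bytes[1:3] = B5 7B -> value 15797 (2 byte(s))
  byte[3]=0xF0 cont=1 payload=0x70=112: acc |= 112<<0 -> acc=112 shift=7
  byte[4]=0x86 cont=1 payload=0x06=6: acc |= 6<<7 -> acc=880 shift=14
  byte[5]=0xA6 cont=1 payload=0x26=38: acc |= 38<<14 -> acc=623472 shift=21
  byte[6]=0x78 cont=0 payload=0x78=120: acc |= 120<<21 -> acc=252281712 shift=28 [end]
Varint 3: bytes[3:7] = F0 86 A6 78 -> value 252281712 (4 byte(s))
  byte[7]=0xFB cont=1 payload=0x7B=123: acc |= 123<<0 -> acc=123 shift=7
  byte[8]=0x97 cont=1 payload=0x17=23: acc |= 23<<7 -> acc=3067 shift=14
  byte[9]=0x3C cont=0 payload=0x3C=60: acc |= 60<<14 -> acc=986107 shift=21 [end]
Varint 4: bytes[7:10] = FB 97 3C -> value 986107 (3 byte(s))
  byte[10]=0x9A cont=1 payload=0x1A=26: acc |= 26<<0 -> acc=26 shift=7
  byte[11]=0x16 cont=0 payload=0x16=22: acc |= 22<<7 -> acc=2842 shift=14 [end]
Varint 5: bytes[10:12] = 9A 16 -> value 2842 (2 byte(s))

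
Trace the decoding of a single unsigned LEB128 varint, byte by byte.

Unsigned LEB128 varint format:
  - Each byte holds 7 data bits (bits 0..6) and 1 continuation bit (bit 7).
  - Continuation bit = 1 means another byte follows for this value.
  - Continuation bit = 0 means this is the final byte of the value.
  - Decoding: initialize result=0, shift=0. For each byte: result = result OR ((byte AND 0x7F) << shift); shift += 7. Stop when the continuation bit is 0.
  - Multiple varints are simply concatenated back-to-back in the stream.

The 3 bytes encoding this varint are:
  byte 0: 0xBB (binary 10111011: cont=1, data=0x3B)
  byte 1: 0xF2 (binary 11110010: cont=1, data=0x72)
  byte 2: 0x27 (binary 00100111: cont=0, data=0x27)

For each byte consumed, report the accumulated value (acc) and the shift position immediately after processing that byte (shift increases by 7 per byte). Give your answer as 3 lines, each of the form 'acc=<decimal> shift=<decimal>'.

Answer: acc=59 shift=7
acc=14651 shift=14
acc=653627 shift=21

Derivation:
byte 0=0xBB: payload=0x3B=59, contrib = 59<<0 = 59; acc -> 59, shift -> 7
byte 1=0xF2: payload=0x72=114, contrib = 114<<7 = 14592; acc -> 14651, shift -> 14
byte 2=0x27: payload=0x27=39, contrib = 39<<14 = 638976; acc -> 653627, shift -> 21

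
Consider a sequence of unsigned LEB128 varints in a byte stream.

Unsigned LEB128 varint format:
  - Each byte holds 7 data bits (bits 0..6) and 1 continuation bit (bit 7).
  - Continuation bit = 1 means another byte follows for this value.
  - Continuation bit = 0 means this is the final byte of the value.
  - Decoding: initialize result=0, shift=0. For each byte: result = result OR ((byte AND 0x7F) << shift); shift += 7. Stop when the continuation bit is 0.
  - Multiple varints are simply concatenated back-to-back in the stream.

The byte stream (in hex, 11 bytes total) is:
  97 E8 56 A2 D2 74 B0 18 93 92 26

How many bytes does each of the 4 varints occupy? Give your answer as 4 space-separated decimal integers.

Answer: 3 3 2 3

Derivation:
  byte[0]=0x97 cont=1 payload=0x17=23: acc |= 23<<0 -> acc=23 shift=7
  byte[1]=0xE8 cont=1 payload=0x68=104: acc |= 104<<7 -> acc=13335 shift=14
  byte[2]=0x56 cont=0 payload=0x56=86: acc |= 86<<14 -> acc=1422359 shift=21 [end]
Varint 1: bytes[0:3] = 97 E8 56 -> value 1422359 (3 byte(s))
  byte[3]=0xA2 cont=1 payload=0x22=34: acc |= 34<<0 -> acc=34 shift=7
  byte[4]=0xD2 cont=1 payload=0x52=82: acc |= 82<<7 -> acc=10530 shift=14
  byte[5]=0x74 cont=0 payload=0x74=116: acc |= 116<<14 -> acc=1911074 shift=21 [end]
Varint 2: bytes[3:6] = A2 D2 74 -> value 1911074 (3 byte(s))
  byte[6]=0xB0 cont=1 payload=0x30=48: acc |= 48<<0 -> acc=48 shift=7
  byte[7]=0x18 cont=0 payload=0x18=24: acc |= 24<<7 -> acc=3120 shift=14 [end]
Varint 3: bytes[6:8] = B0 18 -> value 3120 (2 byte(s))
  byte[8]=0x93 cont=1 payload=0x13=19: acc |= 19<<0 -> acc=19 shift=7
  byte[9]=0x92 cont=1 payload=0x12=18: acc |= 18<<7 -> acc=2323 shift=14
  byte[10]=0x26 cont=0 payload=0x26=38: acc |= 38<<14 -> acc=624915 shift=21 [end]
Varint 4: bytes[8:11] = 93 92 26 -> value 624915 (3 byte(s))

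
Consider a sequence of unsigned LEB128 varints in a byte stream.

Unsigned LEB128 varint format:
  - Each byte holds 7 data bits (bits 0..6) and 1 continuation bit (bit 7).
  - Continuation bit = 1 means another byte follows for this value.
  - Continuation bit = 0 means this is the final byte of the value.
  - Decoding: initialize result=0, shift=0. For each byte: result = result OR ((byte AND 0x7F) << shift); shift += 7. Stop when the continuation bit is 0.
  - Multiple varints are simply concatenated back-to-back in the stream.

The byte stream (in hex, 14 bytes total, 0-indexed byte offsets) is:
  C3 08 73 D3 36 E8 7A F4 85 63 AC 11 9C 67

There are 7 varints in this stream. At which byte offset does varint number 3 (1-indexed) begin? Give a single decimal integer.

Answer: 3

Derivation:
  byte[0]=0xC3 cont=1 payload=0x43=67: acc |= 67<<0 -> acc=67 shift=7
  byte[1]=0x08 cont=0 payload=0x08=8: acc |= 8<<7 -> acc=1091 shift=14 [end]
Varint 1: bytes[0:2] = C3 08 -> value 1091 (2 byte(s))
  byte[2]=0x73 cont=0 payload=0x73=115: acc |= 115<<0 -> acc=115 shift=7 [end]
Varint 2: bytes[2:3] = 73 -> value 115 (1 byte(s))
  byte[3]=0xD3 cont=1 payload=0x53=83: acc |= 83<<0 -> acc=83 shift=7
  byte[4]=0x36 cont=0 payload=0x36=54: acc |= 54<<7 -> acc=6995 shift=14 [end]
Varint 3: bytes[3:5] = D3 36 -> value 6995 (2 byte(s))
  byte[5]=0xE8 cont=1 payload=0x68=104: acc |= 104<<0 -> acc=104 shift=7
  byte[6]=0x7A cont=0 payload=0x7A=122: acc |= 122<<7 -> acc=15720 shift=14 [end]
Varint 4: bytes[5:7] = E8 7A -> value 15720 (2 byte(s))
  byte[7]=0xF4 cont=1 payload=0x74=116: acc |= 116<<0 -> acc=116 shift=7
  byte[8]=0x85 cont=1 payload=0x05=5: acc |= 5<<7 -> acc=756 shift=14
  byte[9]=0x63 cont=0 payload=0x63=99: acc |= 99<<14 -> acc=1622772 shift=21 [end]
Varint 5: bytes[7:10] = F4 85 63 -> value 1622772 (3 byte(s))
  byte[10]=0xAC cont=1 payload=0x2C=44: acc |= 44<<0 -> acc=44 shift=7
  byte[11]=0x11 cont=0 payload=0x11=17: acc |= 17<<7 -> acc=2220 shift=14 [end]
Varint 6: bytes[10:12] = AC 11 -> value 2220 (2 byte(s))
  byte[12]=0x9C cont=1 payload=0x1C=28: acc |= 28<<0 -> acc=28 shift=7
  byte[13]=0x67 cont=0 payload=0x67=103: acc |= 103<<7 -> acc=13212 shift=14 [end]
Varint 7: bytes[12:14] = 9C 67 -> value 13212 (2 byte(s))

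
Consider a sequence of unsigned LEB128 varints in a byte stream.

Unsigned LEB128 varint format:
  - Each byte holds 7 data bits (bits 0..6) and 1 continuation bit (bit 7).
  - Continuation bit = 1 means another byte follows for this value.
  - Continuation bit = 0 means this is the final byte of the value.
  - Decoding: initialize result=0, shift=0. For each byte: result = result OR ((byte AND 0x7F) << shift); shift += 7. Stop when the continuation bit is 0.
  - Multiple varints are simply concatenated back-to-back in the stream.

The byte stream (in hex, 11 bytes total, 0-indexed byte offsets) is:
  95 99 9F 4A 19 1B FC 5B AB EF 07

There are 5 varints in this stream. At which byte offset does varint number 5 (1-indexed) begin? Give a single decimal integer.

Answer: 8

Derivation:
  byte[0]=0x95 cont=1 payload=0x15=21: acc |= 21<<0 -> acc=21 shift=7
  byte[1]=0x99 cont=1 payload=0x19=25: acc |= 25<<7 -> acc=3221 shift=14
  byte[2]=0x9F cont=1 payload=0x1F=31: acc |= 31<<14 -> acc=511125 shift=21
  byte[3]=0x4A cont=0 payload=0x4A=74: acc |= 74<<21 -> acc=155700373 shift=28 [end]
Varint 1: bytes[0:4] = 95 99 9F 4A -> value 155700373 (4 byte(s))
  byte[4]=0x19 cont=0 payload=0x19=25: acc |= 25<<0 -> acc=25 shift=7 [end]
Varint 2: bytes[4:5] = 19 -> value 25 (1 byte(s))
  byte[5]=0x1B cont=0 payload=0x1B=27: acc |= 27<<0 -> acc=27 shift=7 [end]
Varint 3: bytes[5:6] = 1B -> value 27 (1 byte(s))
  byte[6]=0xFC cont=1 payload=0x7C=124: acc |= 124<<0 -> acc=124 shift=7
  byte[7]=0x5B cont=0 payload=0x5B=91: acc |= 91<<7 -> acc=11772 shift=14 [end]
Varint 4: bytes[6:8] = FC 5B -> value 11772 (2 byte(s))
  byte[8]=0xAB cont=1 payload=0x2B=43: acc |= 43<<0 -> acc=43 shift=7
  byte[9]=0xEF cont=1 payload=0x6F=111: acc |= 111<<7 -> acc=14251 shift=14
  byte[10]=0x07 cont=0 payload=0x07=7: acc |= 7<<14 -> acc=128939 shift=21 [end]
Varint 5: bytes[8:11] = AB EF 07 -> value 128939 (3 byte(s))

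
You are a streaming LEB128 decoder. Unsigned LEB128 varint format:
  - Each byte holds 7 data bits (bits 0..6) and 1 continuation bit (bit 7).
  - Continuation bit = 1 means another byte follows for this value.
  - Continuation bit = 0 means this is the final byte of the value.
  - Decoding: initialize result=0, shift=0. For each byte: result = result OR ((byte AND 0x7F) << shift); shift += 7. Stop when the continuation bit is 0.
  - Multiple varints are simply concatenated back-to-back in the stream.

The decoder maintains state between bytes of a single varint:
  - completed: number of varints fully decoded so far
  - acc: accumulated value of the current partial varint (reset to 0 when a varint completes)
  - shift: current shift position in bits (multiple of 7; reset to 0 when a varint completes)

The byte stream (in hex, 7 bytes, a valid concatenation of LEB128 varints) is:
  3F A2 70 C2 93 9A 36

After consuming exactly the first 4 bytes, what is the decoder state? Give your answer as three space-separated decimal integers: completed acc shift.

Answer: 2 66 7

Derivation:
byte[0]=0x3F cont=0 payload=0x3F: varint #1 complete (value=63); reset -> completed=1 acc=0 shift=0
byte[1]=0xA2 cont=1 payload=0x22: acc |= 34<<0 -> completed=1 acc=34 shift=7
byte[2]=0x70 cont=0 payload=0x70: varint #2 complete (value=14370); reset -> completed=2 acc=0 shift=0
byte[3]=0xC2 cont=1 payload=0x42: acc |= 66<<0 -> completed=2 acc=66 shift=7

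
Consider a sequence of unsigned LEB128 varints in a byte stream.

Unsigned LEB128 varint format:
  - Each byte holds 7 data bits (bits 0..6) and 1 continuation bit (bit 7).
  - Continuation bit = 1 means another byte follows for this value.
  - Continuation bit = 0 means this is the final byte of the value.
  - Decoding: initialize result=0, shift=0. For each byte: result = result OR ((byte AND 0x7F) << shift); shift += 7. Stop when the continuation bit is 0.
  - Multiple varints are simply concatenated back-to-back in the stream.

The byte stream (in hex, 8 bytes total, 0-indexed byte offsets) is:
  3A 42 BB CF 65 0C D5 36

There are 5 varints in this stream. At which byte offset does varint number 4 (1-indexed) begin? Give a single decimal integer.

  byte[0]=0x3A cont=0 payload=0x3A=58: acc |= 58<<0 -> acc=58 shift=7 [end]
Varint 1: bytes[0:1] = 3A -> value 58 (1 byte(s))
  byte[1]=0x42 cont=0 payload=0x42=66: acc |= 66<<0 -> acc=66 shift=7 [end]
Varint 2: bytes[1:2] = 42 -> value 66 (1 byte(s))
  byte[2]=0xBB cont=1 payload=0x3B=59: acc |= 59<<0 -> acc=59 shift=7
  byte[3]=0xCF cont=1 payload=0x4F=79: acc |= 79<<7 -> acc=10171 shift=14
  byte[4]=0x65 cont=0 payload=0x65=101: acc |= 101<<14 -> acc=1664955 shift=21 [end]
Varint 3: bytes[2:5] = BB CF 65 -> value 1664955 (3 byte(s))
  byte[5]=0x0C cont=0 payload=0x0C=12: acc |= 12<<0 -> acc=12 shift=7 [end]
Varint 4: bytes[5:6] = 0C -> value 12 (1 byte(s))
  byte[6]=0xD5 cont=1 payload=0x55=85: acc |= 85<<0 -> acc=85 shift=7
  byte[7]=0x36 cont=0 payload=0x36=54: acc |= 54<<7 -> acc=6997 shift=14 [end]
Varint 5: bytes[6:8] = D5 36 -> value 6997 (2 byte(s))

Answer: 5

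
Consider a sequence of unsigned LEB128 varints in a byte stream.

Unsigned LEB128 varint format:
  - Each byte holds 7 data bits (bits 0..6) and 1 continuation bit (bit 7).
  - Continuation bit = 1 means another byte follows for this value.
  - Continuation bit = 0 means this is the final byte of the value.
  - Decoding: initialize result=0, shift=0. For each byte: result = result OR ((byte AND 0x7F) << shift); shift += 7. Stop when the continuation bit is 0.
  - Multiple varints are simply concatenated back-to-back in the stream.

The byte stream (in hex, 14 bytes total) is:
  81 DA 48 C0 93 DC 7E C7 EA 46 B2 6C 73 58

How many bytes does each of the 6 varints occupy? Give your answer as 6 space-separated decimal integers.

Answer: 3 4 3 2 1 1

Derivation:
  byte[0]=0x81 cont=1 payload=0x01=1: acc |= 1<<0 -> acc=1 shift=7
  byte[1]=0xDA cont=1 payload=0x5A=90: acc |= 90<<7 -> acc=11521 shift=14
  byte[2]=0x48 cont=0 payload=0x48=72: acc |= 72<<14 -> acc=1191169 shift=21 [end]
Varint 1: bytes[0:3] = 81 DA 48 -> value 1191169 (3 byte(s))
  byte[3]=0xC0 cont=1 payload=0x40=64: acc |= 64<<0 -> acc=64 shift=7
  byte[4]=0x93 cont=1 payload=0x13=19: acc |= 19<<7 -> acc=2496 shift=14
  byte[5]=0xDC cont=1 payload=0x5C=92: acc |= 92<<14 -> acc=1509824 shift=21
  byte[6]=0x7E cont=0 payload=0x7E=126: acc |= 126<<21 -> acc=265750976 shift=28 [end]
Varint 2: bytes[3:7] = C0 93 DC 7E -> value 265750976 (4 byte(s))
  byte[7]=0xC7 cont=1 payload=0x47=71: acc |= 71<<0 -> acc=71 shift=7
  byte[8]=0xEA cont=1 payload=0x6A=106: acc |= 106<<7 -> acc=13639 shift=14
  byte[9]=0x46 cont=0 payload=0x46=70: acc |= 70<<14 -> acc=1160519 shift=21 [end]
Varint 3: bytes[7:10] = C7 EA 46 -> value 1160519 (3 byte(s))
  byte[10]=0xB2 cont=1 payload=0x32=50: acc |= 50<<0 -> acc=50 shift=7
  byte[11]=0x6C cont=0 payload=0x6C=108: acc |= 108<<7 -> acc=13874 shift=14 [end]
Varint 4: bytes[10:12] = B2 6C -> value 13874 (2 byte(s))
  byte[12]=0x73 cont=0 payload=0x73=115: acc |= 115<<0 -> acc=115 shift=7 [end]
Varint 5: bytes[12:13] = 73 -> value 115 (1 byte(s))
  byte[13]=0x58 cont=0 payload=0x58=88: acc |= 88<<0 -> acc=88 shift=7 [end]
Varint 6: bytes[13:14] = 58 -> value 88 (1 byte(s))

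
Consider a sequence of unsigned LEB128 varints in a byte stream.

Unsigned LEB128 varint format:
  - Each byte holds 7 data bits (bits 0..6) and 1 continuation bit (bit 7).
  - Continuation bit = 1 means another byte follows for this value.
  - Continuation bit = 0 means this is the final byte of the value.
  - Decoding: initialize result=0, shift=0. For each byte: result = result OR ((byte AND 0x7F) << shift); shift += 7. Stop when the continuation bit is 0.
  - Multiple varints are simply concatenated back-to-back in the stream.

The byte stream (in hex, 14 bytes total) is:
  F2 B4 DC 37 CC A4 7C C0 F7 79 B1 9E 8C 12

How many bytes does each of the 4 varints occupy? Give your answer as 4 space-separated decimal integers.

  byte[0]=0xF2 cont=1 payload=0x72=114: acc |= 114<<0 -> acc=114 shift=7
  byte[1]=0xB4 cont=1 payload=0x34=52: acc |= 52<<7 -> acc=6770 shift=14
  byte[2]=0xDC cont=1 payload=0x5C=92: acc |= 92<<14 -> acc=1514098 shift=21
  byte[3]=0x37 cont=0 payload=0x37=55: acc |= 55<<21 -> acc=116857458 shift=28 [end]
Varint 1: bytes[0:4] = F2 B4 DC 37 -> value 116857458 (4 byte(s))
  byte[4]=0xCC cont=1 payload=0x4C=76: acc |= 76<<0 -> acc=76 shift=7
  byte[5]=0xA4 cont=1 payload=0x24=36: acc |= 36<<7 -> acc=4684 shift=14
  byte[6]=0x7C cont=0 payload=0x7C=124: acc |= 124<<14 -> acc=2036300 shift=21 [end]
Varint 2: bytes[4:7] = CC A4 7C -> value 2036300 (3 byte(s))
  byte[7]=0xC0 cont=1 payload=0x40=64: acc |= 64<<0 -> acc=64 shift=7
  byte[8]=0xF7 cont=1 payload=0x77=119: acc |= 119<<7 -> acc=15296 shift=14
  byte[9]=0x79 cont=0 payload=0x79=121: acc |= 121<<14 -> acc=1997760 shift=21 [end]
Varint 3: bytes[7:10] = C0 F7 79 -> value 1997760 (3 byte(s))
  byte[10]=0xB1 cont=1 payload=0x31=49: acc |= 49<<0 -> acc=49 shift=7
  byte[11]=0x9E cont=1 payload=0x1E=30: acc |= 30<<7 -> acc=3889 shift=14
  byte[12]=0x8C cont=1 payload=0x0C=12: acc |= 12<<14 -> acc=200497 shift=21
  byte[13]=0x12 cont=0 payload=0x12=18: acc |= 18<<21 -> acc=37949233 shift=28 [end]
Varint 4: bytes[10:14] = B1 9E 8C 12 -> value 37949233 (4 byte(s))

Answer: 4 3 3 4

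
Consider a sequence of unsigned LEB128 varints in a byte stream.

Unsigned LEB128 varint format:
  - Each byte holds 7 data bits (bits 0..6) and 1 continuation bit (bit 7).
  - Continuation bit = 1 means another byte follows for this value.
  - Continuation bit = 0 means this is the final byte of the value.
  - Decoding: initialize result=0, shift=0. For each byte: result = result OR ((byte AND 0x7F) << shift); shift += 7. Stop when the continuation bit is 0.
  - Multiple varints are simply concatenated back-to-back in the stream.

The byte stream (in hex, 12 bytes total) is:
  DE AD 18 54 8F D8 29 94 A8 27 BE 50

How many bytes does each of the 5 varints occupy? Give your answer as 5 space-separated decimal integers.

Answer: 3 1 3 3 2

Derivation:
  byte[0]=0xDE cont=1 payload=0x5E=94: acc |= 94<<0 -> acc=94 shift=7
  byte[1]=0xAD cont=1 payload=0x2D=45: acc |= 45<<7 -> acc=5854 shift=14
  byte[2]=0x18 cont=0 payload=0x18=24: acc |= 24<<14 -> acc=399070 shift=21 [end]
Varint 1: bytes[0:3] = DE AD 18 -> value 399070 (3 byte(s))
  byte[3]=0x54 cont=0 payload=0x54=84: acc |= 84<<0 -> acc=84 shift=7 [end]
Varint 2: bytes[3:4] = 54 -> value 84 (1 byte(s))
  byte[4]=0x8F cont=1 payload=0x0F=15: acc |= 15<<0 -> acc=15 shift=7
  byte[5]=0xD8 cont=1 payload=0x58=88: acc |= 88<<7 -> acc=11279 shift=14
  byte[6]=0x29 cont=0 payload=0x29=41: acc |= 41<<14 -> acc=683023 shift=21 [end]
Varint 3: bytes[4:7] = 8F D8 29 -> value 683023 (3 byte(s))
  byte[7]=0x94 cont=1 payload=0x14=20: acc |= 20<<0 -> acc=20 shift=7
  byte[8]=0xA8 cont=1 payload=0x28=40: acc |= 40<<7 -> acc=5140 shift=14
  byte[9]=0x27 cont=0 payload=0x27=39: acc |= 39<<14 -> acc=644116 shift=21 [end]
Varint 4: bytes[7:10] = 94 A8 27 -> value 644116 (3 byte(s))
  byte[10]=0xBE cont=1 payload=0x3E=62: acc |= 62<<0 -> acc=62 shift=7
  byte[11]=0x50 cont=0 payload=0x50=80: acc |= 80<<7 -> acc=10302 shift=14 [end]
Varint 5: bytes[10:12] = BE 50 -> value 10302 (2 byte(s))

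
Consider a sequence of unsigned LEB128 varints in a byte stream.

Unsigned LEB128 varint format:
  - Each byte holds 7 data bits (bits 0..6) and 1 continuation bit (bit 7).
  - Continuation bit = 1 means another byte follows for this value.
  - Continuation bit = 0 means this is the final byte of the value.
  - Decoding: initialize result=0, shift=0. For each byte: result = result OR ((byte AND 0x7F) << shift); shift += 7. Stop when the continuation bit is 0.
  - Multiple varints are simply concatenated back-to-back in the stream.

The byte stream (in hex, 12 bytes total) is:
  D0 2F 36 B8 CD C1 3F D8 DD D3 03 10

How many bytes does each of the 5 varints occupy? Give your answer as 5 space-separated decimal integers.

Answer: 2 1 4 4 1

Derivation:
  byte[0]=0xD0 cont=1 payload=0x50=80: acc |= 80<<0 -> acc=80 shift=7
  byte[1]=0x2F cont=0 payload=0x2F=47: acc |= 47<<7 -> acc=6096 shift=14 [end]
Varint 1: bytes[0:2] = D0 2F -> value 6096 (2 byte(s))
  byte[2]=0x36 cont=0 payload=0x36=54: acc |= 54<<0 -> acc=54 shift=7 [end]
Varint 2: bytes[2:3] = 36 -> value 54 (1 byte(s))
  byte[3]=0xB8 cont=1 payload=0x38=56: acc |= 56<<0 -> acc=56 shift=7
  byte[4]=0xCD cont=1 payload=0x4D=77: acc |= 77<<7 -> acc=9912 shift=14
  byte[5]=0xC1 cont=1 payload=0x41=65: acc |= 65<<14 -> acc=1074872 shift=21
  byte[6]=0x3F cont=0 payload=0x3F=63: acc |= 63<<21 -> acc=133195448 shift=28 [end]
Varint 3: bytes[3:7] = B8 CD C1 3F -> value 133195448 (4 byte(s))
  byte[7]=0xD8 cont=1 payload=0x58=88: acc |= 88<<0 -> acc=88 shift=7
  byte[8]=0xDD cont=1 payload=0x5D=93: acc |= 93<<7 -> acc=11992 shift=14
  byte[9]=0xD3 cont=1 payload=0x53=83: acc |= 83<<14 -> acc=1371864 shift=21
  byte[10]=0x03 cont=0 payload=0x03=3: acc |= 3<<21 -> acc=7663320 shift=28 [end]
Varint 4: bytes[7:11] = D8 DD D3 03 -> value 7663320 (4 byte(s))
  byte[11]=0x10 cont=0 payload=0x10=16: acc |= 16<<0 -> acc=16 shift=7 [end]
Varint 5: bytes[11:12] = 10 -> value 16 (1 byte(s))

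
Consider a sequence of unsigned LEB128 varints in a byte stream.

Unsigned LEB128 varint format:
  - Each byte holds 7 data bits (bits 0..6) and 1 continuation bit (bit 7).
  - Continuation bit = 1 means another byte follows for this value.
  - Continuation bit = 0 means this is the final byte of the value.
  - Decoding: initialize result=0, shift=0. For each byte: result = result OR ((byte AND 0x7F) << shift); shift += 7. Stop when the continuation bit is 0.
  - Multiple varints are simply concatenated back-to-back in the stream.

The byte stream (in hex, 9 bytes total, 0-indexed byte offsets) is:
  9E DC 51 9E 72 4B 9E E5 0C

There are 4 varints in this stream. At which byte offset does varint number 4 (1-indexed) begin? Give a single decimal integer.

Answer: 6

Derivation:
  byte[0]=0x9E cont=1 payload=0x1E=30: acc |= 30<<0 -> acc=30 shift=7
  byte[1]=0xDC cont=1 payload=0x5C=92: acc |= 92<<7 -> acc=11806 shift=14
  byte[2]=0x51 cont=0 payload=0x51=81: acc |= 81<<14 -> acc=1338910 shift=21 [end]
Varint 1: bytes[0:3] = 9E DC 51 -> value 1338910 (3 byte(s))
  byte[3]=0x9E cont=1 payload=0x1E=30: acc |= 30<<0 -> acc=30 shift=7
  byte[4]=0x72 cont=0 payload=0x72=114: acc |= 114<<7 -> acc=14622 shift=14 [end]
Varint 2: bytes[3:5] = 9E 72 -> value 14622 (2 byte(s))
  byte[5]=0x4B cont=0 payload=0x4B=75: acc |= 75<<0 -> acc=75 shift=7 [end]
Varint 3: bytes[5:6] = 4B -> value 75 (1 byte(s))
  byte[6]=0x9E cont=1 payload=0x1E=30: acc |= 30<<0 -> acc=30 shift=7
  byte[7]=0xE5 cont=1 payload=0x65=101: acc |= 101<<7 -> acc=12958 shift=14
  byte[8]=0x0C cont=0 payload=0x0C=12: acc |= 12<<14 -> acc=209566 shift=21 [end]
Varint 4: bytes[6:9] = 9E E5 0C -> value 209566 (3 byte(s))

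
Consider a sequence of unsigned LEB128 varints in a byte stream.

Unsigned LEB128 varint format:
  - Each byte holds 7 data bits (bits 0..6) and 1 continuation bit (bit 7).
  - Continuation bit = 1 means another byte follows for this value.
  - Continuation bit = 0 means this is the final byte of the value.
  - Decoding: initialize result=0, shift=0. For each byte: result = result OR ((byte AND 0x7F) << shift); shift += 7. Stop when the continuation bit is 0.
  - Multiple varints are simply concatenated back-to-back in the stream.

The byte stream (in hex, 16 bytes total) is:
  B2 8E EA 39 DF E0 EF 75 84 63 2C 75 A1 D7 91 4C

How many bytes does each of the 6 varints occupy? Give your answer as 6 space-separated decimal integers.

  byte[0]=0xB2 cont=1 payload=0x32=50: acc |= 50<<0 -> acc=50 shift=7
  byte[1]=0x8E cont=1 payload=0x0E=14: acc |= 14<<7 -> acc=1842 shift=14
  byte[2]=0xEA cont=1 payload=0x6A=106: acc |= 106<<14 -> acc=1738546 shift=21
  byte[3]=0x39 cont=0 payload=0x39=57: acc |= 57<<21 -> acc=121276210 shift=28 [end]
Varint 1: bytes[0:4] = B2 8E EA 39 -> value 121276210 (4 byte(s))
  byte[4]=0xDF cont=1 payload=0x5F=95: acc |= 95<<0 -> acc=95 shift=7
  byte[5]=0xE0 cont=1 payload=0x60=96: acc |= 96<<7 -> acc=12383 shift=14
  byte[6]=0xEF cont=1 payload=0x6F=111: acc |= 111<<14 -> acc=1831007 shift=21
  byte[7]=0x75 cont=0 payload=0x75=117: acc |= 117<<21 -> acc=247197791 shift=28 [end]
Varint 2: bytes[4:8] = DF E0 EF 75 -> value 247197791 (4 byte(s))
  byte[8]=0x84 cont=1 payload=0x04=4: acc |= 4<<0 -> acc=4 shift=7
  byte[9]=0x63 cont=0 payload=0x63=99: acc |= 99<<7 -> acc=12676 shift=14 [end]
Varint 3: bytes[8:10] = 84 63 -> value 12676 (2 byte(s))
  byte[10]=0x2C cont=0 payload=0x2C=44: acc |= 44<<0 -> acc=44 shift=7 [end]
Varint 4: bytes[10:11] = 2C -> value 44 (1 byte(s))
  byte[11]=0x75 cont=0 payload=0x75=117: acc |= 117<<0 -> acc=117 shift=7 [end]
Varint 5: bytes[11:12] = 75 -> value 117 (1 byte(s))
  byte[12]=0xA1 cont=1 payload=0x21=33: acc |= 33<<0 -> acc=33 shift=7
  byte[13]=0xD7 cont=1 payload=0x57=87: acc |= 87<<7 -> acc=11169 shift=14
  byte[14]=0x91 cont=1 payload=0x11=17: acc |= 17<<14 -> acc=289697 shift=21
  byte[15]=0x4C cont=0 payload=0x4C=76: acc |= 76<<21 -> acc=159673249 shift=28 [end]
Varint 6: bytes[12:16] = A1 D7 91 4C -> value 159673249 (4 byte(s))

Answer: 4 4 2 1 1 4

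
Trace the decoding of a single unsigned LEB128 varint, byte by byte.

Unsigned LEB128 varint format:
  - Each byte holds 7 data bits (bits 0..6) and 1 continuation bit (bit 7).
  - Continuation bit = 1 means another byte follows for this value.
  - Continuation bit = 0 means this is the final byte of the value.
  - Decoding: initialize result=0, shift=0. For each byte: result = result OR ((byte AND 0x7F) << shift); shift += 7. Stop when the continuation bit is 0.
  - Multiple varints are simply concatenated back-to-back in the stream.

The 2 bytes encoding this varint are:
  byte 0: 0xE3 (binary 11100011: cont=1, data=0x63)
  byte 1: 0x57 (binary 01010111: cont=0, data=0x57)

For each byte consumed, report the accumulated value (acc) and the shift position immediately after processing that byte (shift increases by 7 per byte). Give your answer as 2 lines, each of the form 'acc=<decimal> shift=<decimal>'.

byte 0=0xE3: payload=0x63=99, contrib = 99<<0 = 99; acc -> 99, shift -> 7
byte 1=0x57: payload=0x57=87, contrib = 87<<7 = 11136; acc -> 11235, shift -> 14

Answer: acc=99 shift=7
acc=11235 shift=14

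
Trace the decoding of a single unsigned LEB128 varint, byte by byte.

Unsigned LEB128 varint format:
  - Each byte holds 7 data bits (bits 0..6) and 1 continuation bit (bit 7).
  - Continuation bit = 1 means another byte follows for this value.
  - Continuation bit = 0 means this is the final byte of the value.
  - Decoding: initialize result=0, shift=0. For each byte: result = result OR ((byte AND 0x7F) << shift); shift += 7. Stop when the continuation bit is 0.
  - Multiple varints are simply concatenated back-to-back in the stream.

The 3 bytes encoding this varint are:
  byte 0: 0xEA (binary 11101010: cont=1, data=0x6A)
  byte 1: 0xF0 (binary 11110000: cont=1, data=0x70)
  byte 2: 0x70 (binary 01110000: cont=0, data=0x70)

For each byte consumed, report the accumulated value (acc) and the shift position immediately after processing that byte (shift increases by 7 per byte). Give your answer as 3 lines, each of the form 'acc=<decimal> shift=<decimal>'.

Answer: acc=106 shift=7
acc=14442 shift=14
acc=1849450 shift=21

Derivation:
byte 0=0xEA: payload=0x6A=106, contrib = 106<<0 = 106; acc -> 106, shift -> 7
byte 1=0xF0: payload=0x70=112, contrib = 112<<7 = 14336; acc -> 14442, shift -> 14
byte 2=0x70: payload=0x70=112, contrib = 112<<14 = 1835008; acc -> 1849450, shift -> 21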